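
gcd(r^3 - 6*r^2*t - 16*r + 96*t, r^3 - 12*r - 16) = r - 4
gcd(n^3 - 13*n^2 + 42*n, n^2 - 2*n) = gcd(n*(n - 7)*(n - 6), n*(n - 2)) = n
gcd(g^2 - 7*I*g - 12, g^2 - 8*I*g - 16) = g - 4*I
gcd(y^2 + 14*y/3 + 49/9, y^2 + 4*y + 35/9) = y + 7/3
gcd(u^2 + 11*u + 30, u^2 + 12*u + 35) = u + 5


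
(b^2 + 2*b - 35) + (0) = b^2 + 2*b - 35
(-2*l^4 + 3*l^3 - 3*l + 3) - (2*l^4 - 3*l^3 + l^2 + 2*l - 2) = -4*l^4 + 6*l^3 - l^2 - 5*l + 5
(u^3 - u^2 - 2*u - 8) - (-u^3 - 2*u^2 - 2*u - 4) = 2*u^3 + u^2 - 4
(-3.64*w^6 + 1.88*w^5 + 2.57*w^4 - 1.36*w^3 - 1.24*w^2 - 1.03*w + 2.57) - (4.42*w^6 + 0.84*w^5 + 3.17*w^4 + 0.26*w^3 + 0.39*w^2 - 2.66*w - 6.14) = -8.06*w^6 + 1.04*w^5 - 0.6*w^4 - 1.62*w^3 - 1.63*w^2 + 1.63*w + 8.71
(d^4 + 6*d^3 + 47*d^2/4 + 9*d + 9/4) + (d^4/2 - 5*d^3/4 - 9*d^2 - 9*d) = 3*d^4/2 + 19*d^3/4 + 11*d^2/4 + 9/4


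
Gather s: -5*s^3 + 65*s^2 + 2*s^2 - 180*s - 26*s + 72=-5*s^3 + 67*s^2 - 206*s + 72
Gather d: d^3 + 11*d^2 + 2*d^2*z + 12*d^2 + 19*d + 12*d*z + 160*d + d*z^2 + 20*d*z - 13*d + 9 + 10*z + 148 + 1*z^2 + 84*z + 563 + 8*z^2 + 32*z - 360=d^3 + d^2*(2*z + 23) + d*(z^2 + 32*z + 166) + 9*z^2 + 126*z + 360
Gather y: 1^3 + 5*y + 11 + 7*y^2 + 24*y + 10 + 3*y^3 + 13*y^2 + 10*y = 3*y^3 + 20*y^2 + 39*y + 22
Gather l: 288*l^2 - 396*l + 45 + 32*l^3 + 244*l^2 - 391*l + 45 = 32*l^3 + 532*l^2 - 787*l + 90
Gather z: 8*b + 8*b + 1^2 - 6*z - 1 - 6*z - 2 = 16*b - 12*z - 2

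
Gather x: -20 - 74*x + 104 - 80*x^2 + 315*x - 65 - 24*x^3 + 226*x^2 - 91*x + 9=-24*x^3 + 146*x^2 + 150*x + 28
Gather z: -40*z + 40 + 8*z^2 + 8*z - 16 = 8*z^2 - 32*z + 24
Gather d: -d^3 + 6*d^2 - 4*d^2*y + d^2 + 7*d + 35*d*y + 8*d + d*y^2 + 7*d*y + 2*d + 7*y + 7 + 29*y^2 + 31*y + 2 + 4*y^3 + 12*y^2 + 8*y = -d^3 + d^2*(7 - 4*y) + d*(y^2 + 42*y + 17) + 4*y^3 + 41*y^2 + 46*y + 9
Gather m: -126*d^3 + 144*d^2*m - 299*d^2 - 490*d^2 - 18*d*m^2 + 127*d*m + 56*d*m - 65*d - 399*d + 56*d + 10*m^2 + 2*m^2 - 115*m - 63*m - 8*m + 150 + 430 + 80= -126*d^3 - 789*d^2 - 408*d + m^2*(12 - 18*d) + m*(144*d^2 + 183*d - 186) + 660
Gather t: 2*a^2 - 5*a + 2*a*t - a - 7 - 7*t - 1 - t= 2*a^2 - 6*a + t*(2*a - 8) - 8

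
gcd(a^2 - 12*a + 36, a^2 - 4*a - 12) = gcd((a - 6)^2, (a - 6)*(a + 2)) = a - 6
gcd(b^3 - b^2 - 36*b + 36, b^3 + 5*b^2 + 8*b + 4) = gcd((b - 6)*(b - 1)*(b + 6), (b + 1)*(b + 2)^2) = 1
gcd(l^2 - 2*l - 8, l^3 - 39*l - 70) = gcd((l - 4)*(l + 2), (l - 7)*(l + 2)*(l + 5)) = l + 2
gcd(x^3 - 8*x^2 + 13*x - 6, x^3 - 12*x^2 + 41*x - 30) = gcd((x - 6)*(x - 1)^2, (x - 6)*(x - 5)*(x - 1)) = x^2 - 7*x + 6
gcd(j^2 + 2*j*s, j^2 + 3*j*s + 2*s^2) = j + 2*s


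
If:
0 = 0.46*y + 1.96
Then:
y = -4.26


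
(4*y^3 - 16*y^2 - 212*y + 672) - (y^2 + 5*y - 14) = 4*y^3 - 17*y^2 - 217*y + 686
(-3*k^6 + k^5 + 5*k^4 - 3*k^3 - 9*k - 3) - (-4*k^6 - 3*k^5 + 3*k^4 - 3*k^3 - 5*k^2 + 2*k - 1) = k^6 + 4*k^5 + 2*k^4 + 5*k^2 - 11*k - 2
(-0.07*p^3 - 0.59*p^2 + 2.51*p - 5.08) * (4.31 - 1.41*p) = 0.0987*p^4 + 0.5302*p^3 - 6.082*p^2 + 17.9809*p - 21.8948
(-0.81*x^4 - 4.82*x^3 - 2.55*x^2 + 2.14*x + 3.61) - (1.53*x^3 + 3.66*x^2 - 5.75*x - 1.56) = -0.81*x^4 - 6.35*x^3 - 6.21*x^2 + 7.89*x + 5.17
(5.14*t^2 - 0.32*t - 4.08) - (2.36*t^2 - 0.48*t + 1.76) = 2.78*t^2 + 0.16*t - 5.84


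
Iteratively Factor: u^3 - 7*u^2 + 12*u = (u - 4)*(u^2 - 3*u) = u*(u - 4)*(u - 3)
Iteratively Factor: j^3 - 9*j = (j)*(j^2 - 9) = j*(j + 3)*(j - 3)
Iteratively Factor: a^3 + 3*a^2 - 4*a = (a + 4)*(a^2 - a) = a*(a + 4)*(a - 1)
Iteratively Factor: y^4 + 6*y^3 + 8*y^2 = (y)*(y^3 + 6*y^2 + 8*y) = y^2*(y^2 + 6*y + 8) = y^2*(y + 4)*(y + 2)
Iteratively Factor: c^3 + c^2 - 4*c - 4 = (c + 2)*(c^2 - c - 2) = (c - 2)*(c + 2)*(c + 1)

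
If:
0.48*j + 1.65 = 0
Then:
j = -3.44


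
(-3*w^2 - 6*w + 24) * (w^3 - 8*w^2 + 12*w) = -3*w^5 + 18*w^4 + 36*w^3 - 264*w^2 + 288*w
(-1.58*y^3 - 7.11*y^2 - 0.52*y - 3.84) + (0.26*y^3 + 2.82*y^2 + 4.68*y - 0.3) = -1.32*y^3 - 4.29*y^2 + 4.16*y - 4.14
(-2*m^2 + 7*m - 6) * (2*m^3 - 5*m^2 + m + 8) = -4*m^5 + 24*m^4 - 49*m^3 + 21*m^2 + 50*m - 48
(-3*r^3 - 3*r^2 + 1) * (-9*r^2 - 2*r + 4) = 27*r^5 + 33*r^4 - 6*r^3 - 21*r^2 - 2*r + 4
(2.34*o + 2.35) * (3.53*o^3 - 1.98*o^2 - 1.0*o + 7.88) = 8.2602*o^4 + 3.6623*o^3 - 6.993*o^2 + 16.0892*o + 18.518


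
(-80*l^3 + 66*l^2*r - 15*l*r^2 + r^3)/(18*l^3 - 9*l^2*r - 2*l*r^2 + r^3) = (40*l^2 - 13*l*r + r^2)/(-9*l^2 + r^2)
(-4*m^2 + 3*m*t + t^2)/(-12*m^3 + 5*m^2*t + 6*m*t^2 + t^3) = 1/(3*m + t)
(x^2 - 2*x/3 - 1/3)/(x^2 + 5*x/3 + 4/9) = 3*(x - 1)/(3*x + 4)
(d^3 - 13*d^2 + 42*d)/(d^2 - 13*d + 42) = d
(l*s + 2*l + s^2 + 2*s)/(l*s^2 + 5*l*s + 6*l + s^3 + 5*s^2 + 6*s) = 1/(s + 3)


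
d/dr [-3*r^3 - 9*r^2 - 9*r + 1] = -9*r^2 - 18*r - 9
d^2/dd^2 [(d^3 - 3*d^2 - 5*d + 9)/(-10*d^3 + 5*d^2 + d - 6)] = 2*(250*d^6 + 1470*d^5 - 5700*d^4 + 2469*d^3 - 1917*d^2 + 1827*d - 141)/(1000*d^9 - 1500*d^8 + 450*d^7 + 1975*d^6 - 1845*d^5 + 75*d^4 + 1259*d^3 - 522*d^2 - 108*d + 216)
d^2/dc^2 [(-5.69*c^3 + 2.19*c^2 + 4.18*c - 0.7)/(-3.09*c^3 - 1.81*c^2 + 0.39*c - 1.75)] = (-105.46788*c^6 - 198.324234*c^5 - 445.125006*c^4 + 153.564504*c^3 + 298.2588*c^2 + 158.31837*c - 23.34101)/(29.503629*c^9 + 51.846183*c^8 + 19.19817*c^7 + 42.96988*c^6 + 56.30238*c^5 + 5.371878*c^4 + 20.918106*c^3 + 17.4279*c^2 - 3.583125*c + 5.359375)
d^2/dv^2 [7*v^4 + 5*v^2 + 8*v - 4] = 84*v^2 + 10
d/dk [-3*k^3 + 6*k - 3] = 6 - 9*k^2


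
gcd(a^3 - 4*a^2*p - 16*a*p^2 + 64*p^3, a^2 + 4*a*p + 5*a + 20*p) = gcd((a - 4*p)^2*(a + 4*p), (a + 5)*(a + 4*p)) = a + 4*p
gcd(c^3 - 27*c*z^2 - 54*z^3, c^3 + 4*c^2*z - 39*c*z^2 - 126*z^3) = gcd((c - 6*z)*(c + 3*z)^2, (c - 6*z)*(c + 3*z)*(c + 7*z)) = -c^2 + 3*c*z + 18*z^2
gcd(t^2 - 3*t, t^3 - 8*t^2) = t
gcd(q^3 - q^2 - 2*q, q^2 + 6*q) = q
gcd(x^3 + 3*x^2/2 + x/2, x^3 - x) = x^2 + x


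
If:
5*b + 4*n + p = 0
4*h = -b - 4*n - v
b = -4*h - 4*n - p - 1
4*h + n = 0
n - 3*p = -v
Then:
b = 5/13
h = 7/52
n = -7/13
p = 3/13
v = 16/13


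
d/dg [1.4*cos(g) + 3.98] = -1.4*sin(g)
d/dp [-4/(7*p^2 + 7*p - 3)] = 28*(2*p + 1)/(7*p^2 + 7*p - 3)^2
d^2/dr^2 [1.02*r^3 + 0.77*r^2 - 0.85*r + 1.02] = 6.12*r + 1.54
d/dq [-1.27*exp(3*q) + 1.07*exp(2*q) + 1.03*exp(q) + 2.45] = (-3.81*exp(2*q) + 2.14*exp(q) + 1.03)*exp(q)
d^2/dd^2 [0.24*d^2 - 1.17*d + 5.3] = 0.480000000000000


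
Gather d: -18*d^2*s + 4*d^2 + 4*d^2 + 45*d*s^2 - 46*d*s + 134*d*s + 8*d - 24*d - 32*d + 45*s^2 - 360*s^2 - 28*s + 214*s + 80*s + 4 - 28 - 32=d^2*(8 - 18*s) + d*(45*s^2 + 88*s - 48) - 315*s^2 + 266*s - 56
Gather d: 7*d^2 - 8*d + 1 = 7*d^2 - 8*d + 1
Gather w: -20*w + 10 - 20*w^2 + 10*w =-20*w^2 - 10*w + 10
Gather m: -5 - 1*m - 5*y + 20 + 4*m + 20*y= 3*m + 15*y + 15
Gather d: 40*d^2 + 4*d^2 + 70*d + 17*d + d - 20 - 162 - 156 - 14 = 44*d^2 + 88*d - 352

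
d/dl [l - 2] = 1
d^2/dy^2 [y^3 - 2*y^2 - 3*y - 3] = 6*y - 4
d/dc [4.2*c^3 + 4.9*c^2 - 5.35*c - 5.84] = 12.6*c^2 + 9.8*c - 5.35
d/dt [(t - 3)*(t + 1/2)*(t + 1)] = 3*t^2 - 3*t - 4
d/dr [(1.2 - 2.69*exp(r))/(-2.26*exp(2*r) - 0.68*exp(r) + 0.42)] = (-6.0794*exp(2*r) + 5.424*exp(r) - 0.3138)*exp(r)/(5.1076*exp(4*r) + 3.0736*exp(3*r) - 1.436*exp(2*r) - 0.5712*exp(r) + 0.1764)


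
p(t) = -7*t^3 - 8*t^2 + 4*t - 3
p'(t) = -21*t^2 - 16*t + 4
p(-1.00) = -8.00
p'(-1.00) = -1.00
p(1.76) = -58.90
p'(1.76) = -89.21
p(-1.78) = 4.01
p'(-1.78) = -34.06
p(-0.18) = -3.94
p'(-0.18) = 6.20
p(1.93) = -75.40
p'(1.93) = -105.10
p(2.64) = -177.00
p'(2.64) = -184.60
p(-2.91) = 90.11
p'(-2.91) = -127.27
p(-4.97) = 638.86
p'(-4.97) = -435.20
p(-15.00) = 21762.00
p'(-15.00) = -4481.00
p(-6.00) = 1197.00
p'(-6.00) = -656.00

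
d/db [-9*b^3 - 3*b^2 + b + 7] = -27*b^2 - 6*b + 1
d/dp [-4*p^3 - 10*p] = -12*p^2 - 10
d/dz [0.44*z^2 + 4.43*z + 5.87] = 0.88*z + 4.43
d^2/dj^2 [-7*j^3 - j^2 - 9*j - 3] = -42*j - 2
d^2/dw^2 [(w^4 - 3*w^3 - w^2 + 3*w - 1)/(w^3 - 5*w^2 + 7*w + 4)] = 2*(2*w^6 - 45*w^5 + 129*w^4 + 104*w^3 - 384*w^2 + 153*w - 169)/(w^9 - 15*w^8 + 96*w^7 - 323*w^6 + 552*w^5 - 267*w^4 - 449*w^3 + 348*w^2 + 336*w + 64)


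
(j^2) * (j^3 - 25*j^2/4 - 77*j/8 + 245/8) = j^5 - 25*j^4/4 - 77*j^3/8 + 245*j^2/8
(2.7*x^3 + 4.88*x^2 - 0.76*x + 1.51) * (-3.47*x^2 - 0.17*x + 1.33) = -9.369*x^5 - 17.3926*x^4 + 5.3986*x^3 + 1.3799*x^2 - 1.2675*x + 2.0083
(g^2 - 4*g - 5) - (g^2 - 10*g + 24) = 6*g - 29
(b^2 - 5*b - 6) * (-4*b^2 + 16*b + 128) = -4*b^4 + 36*b^3 + 72*b^2 - 736*b - 768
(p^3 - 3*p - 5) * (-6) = -6*p^3 + 18*p + 30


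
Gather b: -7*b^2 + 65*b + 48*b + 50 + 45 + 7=-7*b^2 + 113*b + 102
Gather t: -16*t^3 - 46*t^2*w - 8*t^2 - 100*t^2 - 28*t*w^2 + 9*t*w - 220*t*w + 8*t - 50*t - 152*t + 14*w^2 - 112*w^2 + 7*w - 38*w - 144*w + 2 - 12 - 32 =-16*t^3 + t^2*(-46*w - 108) + t*(-28*w^2 - 211*w - 194) - 98*w^2 - 175*w - 42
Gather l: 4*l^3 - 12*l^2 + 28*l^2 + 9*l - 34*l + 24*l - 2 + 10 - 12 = 4*l^3 + 16*l^2 - l - 4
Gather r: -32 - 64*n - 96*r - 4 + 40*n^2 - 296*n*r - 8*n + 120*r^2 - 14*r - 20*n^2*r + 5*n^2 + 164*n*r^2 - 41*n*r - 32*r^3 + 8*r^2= 45*n^2 - 72*n - 32*r^3 + r^2*(164*n + 128) + r*(-20*n^2 - 337*n - 110) - 36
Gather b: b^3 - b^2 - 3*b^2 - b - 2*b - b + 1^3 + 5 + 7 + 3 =b^3 - 4*b^2 - 4*b + 16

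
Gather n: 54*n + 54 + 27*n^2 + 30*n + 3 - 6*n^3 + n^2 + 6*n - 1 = -6*n^3 + 28*n^2 + 90*n + 56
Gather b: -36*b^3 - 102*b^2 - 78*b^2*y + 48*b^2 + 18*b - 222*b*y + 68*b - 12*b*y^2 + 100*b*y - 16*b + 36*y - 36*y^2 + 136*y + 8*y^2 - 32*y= -36*b^3 + b^2*(-78*y - 54) + b*(-12*y^2 - 122*y + 70) - 28*y^2 + 140*y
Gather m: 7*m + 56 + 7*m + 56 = 14*m + 112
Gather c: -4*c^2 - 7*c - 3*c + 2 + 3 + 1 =-4*c^2 - 10*c + 6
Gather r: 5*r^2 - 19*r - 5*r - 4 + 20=5*r^2 - 24*r + 16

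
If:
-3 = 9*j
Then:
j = -1/3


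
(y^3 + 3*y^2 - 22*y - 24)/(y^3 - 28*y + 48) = (y + 1)/(y - 2)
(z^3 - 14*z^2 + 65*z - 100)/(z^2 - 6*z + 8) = (z^2 - 10*z + 25)/(z - 2)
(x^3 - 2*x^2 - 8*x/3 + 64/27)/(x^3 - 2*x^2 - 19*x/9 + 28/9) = (9*x^2 - 30*x + 16)/(3*(3*x^2 - 10*x + 7))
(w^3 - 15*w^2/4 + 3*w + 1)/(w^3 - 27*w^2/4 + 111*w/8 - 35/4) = 2*(4*w^2 - 7*w - 2)/(8*w^2 - 38*w + 35)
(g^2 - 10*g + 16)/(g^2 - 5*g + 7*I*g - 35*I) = (g^2 - 10*g + 16)/(g^2 + g*(-5 + 7*I) - 35*I)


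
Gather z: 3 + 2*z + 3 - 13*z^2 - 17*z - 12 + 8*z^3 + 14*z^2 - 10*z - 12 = 8*z^3 + z^2 - 25*z - 18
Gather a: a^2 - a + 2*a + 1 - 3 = a^2 + a - 2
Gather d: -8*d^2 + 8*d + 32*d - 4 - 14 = -8*d^2 + 40*d - 18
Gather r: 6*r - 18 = 6*r - 18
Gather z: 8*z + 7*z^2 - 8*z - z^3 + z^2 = -z^3 + 8*z^2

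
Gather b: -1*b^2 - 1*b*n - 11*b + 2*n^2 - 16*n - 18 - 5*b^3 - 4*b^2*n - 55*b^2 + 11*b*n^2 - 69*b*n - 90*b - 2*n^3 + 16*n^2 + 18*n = -5*b^3 + b^2*(-4*n - 56) + b*(11*n^2 - 70*n - 101) - 2*n^3 + 18*n^2 + 2*n - 18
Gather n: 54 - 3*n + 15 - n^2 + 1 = -n^2 - 3*n + 70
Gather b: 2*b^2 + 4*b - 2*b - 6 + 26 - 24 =2*b^2 + 2*b - 4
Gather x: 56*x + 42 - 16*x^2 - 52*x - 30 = -16*x^2 + 4*x + 12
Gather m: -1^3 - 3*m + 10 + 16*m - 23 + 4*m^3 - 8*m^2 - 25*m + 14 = 4*m^3 - 8*m^2 - 12*m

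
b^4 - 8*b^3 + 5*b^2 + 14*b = b*(b - 7)*(b - 2)*(b + 1)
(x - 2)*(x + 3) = x^2 + x - 6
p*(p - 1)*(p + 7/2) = p^3 + 5*p^2/2 - 7*p/2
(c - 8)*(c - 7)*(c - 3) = c^3 - 18*c^2 + 101*c - 168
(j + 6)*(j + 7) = j^2 + 13*j + 42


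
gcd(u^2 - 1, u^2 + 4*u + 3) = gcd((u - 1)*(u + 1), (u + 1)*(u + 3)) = u + 1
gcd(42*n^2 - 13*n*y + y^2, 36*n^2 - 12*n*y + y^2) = -6*n + y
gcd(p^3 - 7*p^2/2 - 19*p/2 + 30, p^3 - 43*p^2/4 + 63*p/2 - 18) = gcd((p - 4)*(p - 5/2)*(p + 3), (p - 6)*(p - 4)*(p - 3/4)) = p - 4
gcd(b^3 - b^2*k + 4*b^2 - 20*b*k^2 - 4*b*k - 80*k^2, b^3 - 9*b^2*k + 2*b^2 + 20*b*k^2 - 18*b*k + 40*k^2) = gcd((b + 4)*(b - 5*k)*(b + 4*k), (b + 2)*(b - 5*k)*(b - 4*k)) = b - 5*k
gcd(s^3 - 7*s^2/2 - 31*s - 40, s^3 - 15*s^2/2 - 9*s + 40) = s^2 - 11*s/2 - 20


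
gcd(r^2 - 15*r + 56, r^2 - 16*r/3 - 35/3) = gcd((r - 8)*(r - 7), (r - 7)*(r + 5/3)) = r - 7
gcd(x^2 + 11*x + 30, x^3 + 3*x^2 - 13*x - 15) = x + 5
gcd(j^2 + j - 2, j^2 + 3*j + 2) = j + 2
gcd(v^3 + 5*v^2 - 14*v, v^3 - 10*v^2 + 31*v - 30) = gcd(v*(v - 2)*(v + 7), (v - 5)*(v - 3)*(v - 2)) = v - 2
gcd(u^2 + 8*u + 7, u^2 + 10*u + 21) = u + 7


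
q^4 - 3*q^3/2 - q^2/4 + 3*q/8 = q*(q - 3/2)*(q - 1/2)*(q + 1/2)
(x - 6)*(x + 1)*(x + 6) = x^3 + x^2 - 36*x - 36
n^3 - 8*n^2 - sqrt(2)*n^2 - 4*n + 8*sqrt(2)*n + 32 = (n - 8)*(n - 2*sqrt(2))*(n + sqrt(2))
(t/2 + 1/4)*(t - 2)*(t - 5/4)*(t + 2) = t^4/2 - 3*t^3/8 - 37*t^2/16 + 3*t/2 + 5/4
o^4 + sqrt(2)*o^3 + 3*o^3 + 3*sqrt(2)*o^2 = o^2*(o + 3)*(o + sqrt(2))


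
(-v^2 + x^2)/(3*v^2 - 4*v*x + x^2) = (v + x)/(-3*v + x)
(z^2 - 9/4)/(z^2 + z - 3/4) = (2*z - 3)/(2*z - 1)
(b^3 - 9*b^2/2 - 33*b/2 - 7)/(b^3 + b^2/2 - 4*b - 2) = (b - 7)/(b - 2)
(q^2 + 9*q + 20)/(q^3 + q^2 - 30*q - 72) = (q + 5)/(q^2 - 3*q - 18)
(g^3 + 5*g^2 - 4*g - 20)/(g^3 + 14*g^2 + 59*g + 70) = (g - 2)/(g + 7)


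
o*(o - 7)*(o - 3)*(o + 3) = o^4 - 7*o^3 - 9*o^2 + 63*o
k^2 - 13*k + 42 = (k - 7)*(k - 6)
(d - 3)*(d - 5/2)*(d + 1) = d^3 - 9*d^2/2 + 2*d + 15/2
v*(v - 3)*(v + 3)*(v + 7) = v^4 + 7*v^3 - 9*v^2 - 63*v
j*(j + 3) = j^2 + 3*j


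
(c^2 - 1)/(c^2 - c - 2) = (c - 1)/(c - 2)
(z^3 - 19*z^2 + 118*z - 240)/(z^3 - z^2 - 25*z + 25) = (z^2 - 14*z + 48)/(z^2 + 4*z - 5)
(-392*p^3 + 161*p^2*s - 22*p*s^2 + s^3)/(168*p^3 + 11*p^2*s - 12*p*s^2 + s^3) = (-7*p + s)/(3*p + s)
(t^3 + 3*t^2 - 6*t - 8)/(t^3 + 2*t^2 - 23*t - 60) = (t^2 - t - 2)/(t^2 - 2*t - 15)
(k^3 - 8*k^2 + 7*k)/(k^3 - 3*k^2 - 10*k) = (-k^2 + 8*k - 7)/(-k^2 + 3*k + 10)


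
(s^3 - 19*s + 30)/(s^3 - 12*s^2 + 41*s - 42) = (s + 5)/(s - 7)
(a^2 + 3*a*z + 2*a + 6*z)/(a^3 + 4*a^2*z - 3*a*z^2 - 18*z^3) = (-a - 2)/(-a^2 - a*z + 6*z^2)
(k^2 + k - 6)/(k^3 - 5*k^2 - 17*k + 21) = (k - 2)/(k^2 - 8*k + 7)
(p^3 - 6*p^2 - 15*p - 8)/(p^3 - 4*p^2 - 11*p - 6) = (p - 8)/(p - 6)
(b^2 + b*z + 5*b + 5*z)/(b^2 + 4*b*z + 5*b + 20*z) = (b + z)/(b + 4*z)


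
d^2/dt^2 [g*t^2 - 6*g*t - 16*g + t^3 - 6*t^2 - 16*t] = 2*g + 6*t - 12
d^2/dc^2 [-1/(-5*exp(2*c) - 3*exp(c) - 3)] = (2*(10*exp(c) + 3)^2*exp(c) - (20*exp(c) + 3)*(5*exp(2*c) + 3*exp(c) + 3))*exp(c)/(5*exp(2*c) + 3*exp(c) + 3)^3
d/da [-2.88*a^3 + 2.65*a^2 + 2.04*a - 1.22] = -8.64*a^2 + 5.3*a + 2.04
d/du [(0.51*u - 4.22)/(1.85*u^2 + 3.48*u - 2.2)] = (-0.9435*u^2 + 15.614*u + 13.5636)/(3.4225*u^4 + 12.876*u^3 + 3.9704*u^2 - 15.312*u + 4.84)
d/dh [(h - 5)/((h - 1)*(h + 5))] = (-h^2 + 10*h + 15)/(h^4 + 8*h^3 + 6*h^2 - 40*h + 25)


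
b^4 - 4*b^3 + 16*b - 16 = (b - 2)^3*(b + 2)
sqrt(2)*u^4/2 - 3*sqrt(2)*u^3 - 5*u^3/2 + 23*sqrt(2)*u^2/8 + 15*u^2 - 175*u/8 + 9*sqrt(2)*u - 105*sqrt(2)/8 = (u - 7/2)*(u - 5/2)*(u - 3*sqrt(2))*(sqrt(2)*u/2 + 1/2)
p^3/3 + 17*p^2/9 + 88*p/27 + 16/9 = (p/3 + 1)*(p + 4/3)^2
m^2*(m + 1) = m^3 + m^2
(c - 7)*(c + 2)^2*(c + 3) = c^4 - 33*c^2 - 100*c - 84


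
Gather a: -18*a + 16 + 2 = 18 - 18*a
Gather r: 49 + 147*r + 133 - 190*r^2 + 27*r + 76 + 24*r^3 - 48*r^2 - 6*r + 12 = 24*r^3 - 238*r^2 + 168*r + 270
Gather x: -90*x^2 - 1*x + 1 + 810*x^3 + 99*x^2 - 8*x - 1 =810*x^3 + 9*x^2 - 9*x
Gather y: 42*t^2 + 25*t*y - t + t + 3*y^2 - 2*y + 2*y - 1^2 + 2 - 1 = 42*t^2 + 25*t*y + 3*y^2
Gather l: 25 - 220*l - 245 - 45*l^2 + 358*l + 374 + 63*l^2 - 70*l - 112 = 18*l^2 + 68*l + 42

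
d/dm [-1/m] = m^(-2)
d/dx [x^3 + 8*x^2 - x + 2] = 3*x^2 + 16*x - 1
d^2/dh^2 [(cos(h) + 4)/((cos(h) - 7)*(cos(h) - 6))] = (-29*(1 - cos(h)^2)^2 - cos(h)^5 + 410*cos(h)^3 - 584*cos(h)^2 - 4512*cos(h) + 2137)/((cos(h) - 7)^3*(cos(h) - 6)^3)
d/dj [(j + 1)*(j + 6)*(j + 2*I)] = 3*j^2 + j*(14 + 4*I) + 6 + 14*I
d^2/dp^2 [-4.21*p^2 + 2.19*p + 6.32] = -8.42000000000000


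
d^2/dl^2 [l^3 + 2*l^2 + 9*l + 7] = 6*l + 4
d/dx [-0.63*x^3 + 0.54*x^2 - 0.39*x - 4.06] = -1.89*x^2 + 1.08*x - 0.39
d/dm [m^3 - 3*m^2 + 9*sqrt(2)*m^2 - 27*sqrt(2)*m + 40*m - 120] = 3*m^2 - 6*m + 18*sqrt(2)*m - 27*sqrt(2) + 40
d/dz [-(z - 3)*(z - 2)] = 5 - 2*z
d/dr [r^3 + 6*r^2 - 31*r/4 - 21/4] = 3*r^2 + 12*r - 31/4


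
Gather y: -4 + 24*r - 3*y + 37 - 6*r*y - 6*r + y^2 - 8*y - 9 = 18*r + y^2 + y*(-6*r - 11) + 24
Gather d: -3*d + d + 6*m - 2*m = -2*d + 4*m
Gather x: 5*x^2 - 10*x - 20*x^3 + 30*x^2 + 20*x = -20*x^3 + 35*x^2 + 10*x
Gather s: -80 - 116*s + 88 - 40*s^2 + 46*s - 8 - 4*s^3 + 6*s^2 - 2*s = -4*s^3 - 34*s^2 - 72*s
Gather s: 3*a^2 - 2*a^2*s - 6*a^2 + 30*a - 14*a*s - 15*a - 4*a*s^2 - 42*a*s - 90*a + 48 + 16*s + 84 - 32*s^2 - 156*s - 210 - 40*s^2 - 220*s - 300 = -3*a^2 - 75*a + s^2*(-4*a - 72) + s*(-2*a^2 - 56*a - 360) - 378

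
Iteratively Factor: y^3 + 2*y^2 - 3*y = (y - 1)*(y^2 + 3*y) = (y - 1)*(y + 3)*(y)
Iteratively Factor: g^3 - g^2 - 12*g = (g - 4)*(g^2 + 3*g) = g*(g - 4)*(g + 3)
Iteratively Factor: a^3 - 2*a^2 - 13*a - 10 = (a + 2)*(a^2 - 4*a - 5) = (a + 1)*(a + 2)*(a - 5)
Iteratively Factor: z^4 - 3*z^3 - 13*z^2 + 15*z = (z - 1)*(z^3 - 2*z^2 - 15*z) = (z - 5)*(z - 1)*(z^2 + 3*z) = z*(z - 5)*(z - 1)*(z + 3)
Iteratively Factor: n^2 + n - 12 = (n + 4)*(n - 3)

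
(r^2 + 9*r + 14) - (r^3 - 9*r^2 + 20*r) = -r^3 + 10*r^2 - 11*r + 14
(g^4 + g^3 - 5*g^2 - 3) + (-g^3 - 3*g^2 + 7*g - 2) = g^4 - 8*g^2 + 7*g - 5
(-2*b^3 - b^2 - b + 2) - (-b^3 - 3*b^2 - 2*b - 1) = -b^3 + 2*b^2 + b + 3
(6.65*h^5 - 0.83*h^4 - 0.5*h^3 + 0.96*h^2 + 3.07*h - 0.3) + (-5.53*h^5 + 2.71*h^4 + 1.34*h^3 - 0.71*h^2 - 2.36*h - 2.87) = 1.12*h^5 + 1.88*h^4 + 0.84*h^3 + 0.25*h^2 + 0.71*h - 3.17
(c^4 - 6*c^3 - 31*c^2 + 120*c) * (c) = c^5 - 6*c^4 - 31*c^3 + 120*c^2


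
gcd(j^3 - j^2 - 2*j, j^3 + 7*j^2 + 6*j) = j^2 + j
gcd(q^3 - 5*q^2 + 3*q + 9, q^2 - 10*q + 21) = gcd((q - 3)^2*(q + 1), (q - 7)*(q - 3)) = q - 3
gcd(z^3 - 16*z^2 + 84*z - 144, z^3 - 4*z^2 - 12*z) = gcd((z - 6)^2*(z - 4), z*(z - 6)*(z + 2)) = z - 6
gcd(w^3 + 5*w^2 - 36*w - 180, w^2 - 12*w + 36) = w - 6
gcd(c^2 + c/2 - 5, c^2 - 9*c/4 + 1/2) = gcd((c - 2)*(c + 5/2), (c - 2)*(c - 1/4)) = c - 2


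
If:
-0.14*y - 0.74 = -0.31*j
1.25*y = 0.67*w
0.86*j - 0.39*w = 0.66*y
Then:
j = 3.31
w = 3.83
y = 2.05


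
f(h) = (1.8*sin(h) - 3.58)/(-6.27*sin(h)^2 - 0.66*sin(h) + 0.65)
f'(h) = (12.54*sin(h)*cos(h) + 0.66*cos(h))*(1.8*sin(h) - 3.58)/(-6.27*sin(h)^2 - 0.66*sin(h) + 0.65)^2 + 1.8*cos(h)/(-6.27*sin(h)^2 - 0.66*sin(h) + 0.65) = (11.286*sin(h)^2 - 44.8932*sin(h) - 1.1928)*cos(h)/(39.3129*sin(h)^4 + 8.2764*sin(h)^3 - 7.7154*sin(h)^2 - 0.858*sin(h) + 0.4225)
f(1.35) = 0.31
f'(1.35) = -0.21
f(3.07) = -6.05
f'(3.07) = 13.31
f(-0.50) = 9.36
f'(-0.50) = 89.27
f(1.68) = 0.29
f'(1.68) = 0.10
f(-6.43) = -6.28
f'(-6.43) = 14.82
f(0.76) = 0.84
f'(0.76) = -2.51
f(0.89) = 0.60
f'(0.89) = -1.38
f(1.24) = 0.34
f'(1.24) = -0.35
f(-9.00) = 30.24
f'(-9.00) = -857.70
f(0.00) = -5.51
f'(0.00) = -2.82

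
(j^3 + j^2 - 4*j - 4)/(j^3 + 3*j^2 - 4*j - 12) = (j + 1)/(j + 3)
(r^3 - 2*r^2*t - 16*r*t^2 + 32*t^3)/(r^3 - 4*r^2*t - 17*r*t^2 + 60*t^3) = (r^2 - 6*r*t + 8*t^2)/(r^2 - 8*r*t + 15*t^2)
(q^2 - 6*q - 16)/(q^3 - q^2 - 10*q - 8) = (q - 8)/(q^2 - 3*q - 4)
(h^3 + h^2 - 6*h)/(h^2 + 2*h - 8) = h*(h + 3)/(h + 4)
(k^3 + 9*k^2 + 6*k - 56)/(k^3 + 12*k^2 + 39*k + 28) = (k - 2)/(k + 1)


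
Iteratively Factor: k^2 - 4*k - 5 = (k - 5)*(k + 1)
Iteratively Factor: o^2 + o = (o)*(o + 1)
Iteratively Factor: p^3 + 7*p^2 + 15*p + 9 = (p + 3)*(p^2 + 4*p + 3) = (p + 3)^2*(p + 1)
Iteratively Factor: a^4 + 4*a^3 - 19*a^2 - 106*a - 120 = (a + 4)*(a^3 - 19*a - 30) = (a + 3)*(a + 4)*(a^2 - 3*a - 10) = (a - 5)*(a + 3)*(a + 4)*(a + 2)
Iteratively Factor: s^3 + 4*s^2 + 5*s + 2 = (s + 2)*(s^2 + 2*s + 1) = (s + 1)*(s + 2)*(s + 1)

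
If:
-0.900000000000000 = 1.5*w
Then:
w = -0.60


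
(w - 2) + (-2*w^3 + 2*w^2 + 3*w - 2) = -2*w^3 + 2*w^2 + 4*w - 4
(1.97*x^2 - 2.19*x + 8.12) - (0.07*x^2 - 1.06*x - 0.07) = 1.9*x^2 - 1.13*x + 8.19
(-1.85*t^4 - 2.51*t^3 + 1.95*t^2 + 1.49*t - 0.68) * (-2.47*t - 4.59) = 4.5695*t^5 + 14.6912*t^4 + 6.7044*t^3 - 12.6308*t^2 - 5.1595*t + 3.1212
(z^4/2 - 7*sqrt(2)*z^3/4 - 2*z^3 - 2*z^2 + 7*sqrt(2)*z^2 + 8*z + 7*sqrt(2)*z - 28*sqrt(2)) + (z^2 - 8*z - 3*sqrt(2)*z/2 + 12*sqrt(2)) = z^4/2 - 7*sqrt(2)*z^3/4 - 2*z^3 - z^2 + 7*sqrt(2)*z^2 + 11*sqrt(2)*z/2 - 16*sqrt(2)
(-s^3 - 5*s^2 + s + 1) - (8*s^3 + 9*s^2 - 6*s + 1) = -9*s^3 - 14*s^2 + 7*s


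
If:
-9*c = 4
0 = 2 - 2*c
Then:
No Solution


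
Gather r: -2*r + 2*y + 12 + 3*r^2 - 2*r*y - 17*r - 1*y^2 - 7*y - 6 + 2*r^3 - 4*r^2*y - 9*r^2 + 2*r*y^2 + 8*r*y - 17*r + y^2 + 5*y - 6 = 2*r^3 + r^2*(-4*y - 6) + r*(2*y^2 + 6*y - 36)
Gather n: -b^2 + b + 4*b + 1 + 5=-b^2 + 5*b + 6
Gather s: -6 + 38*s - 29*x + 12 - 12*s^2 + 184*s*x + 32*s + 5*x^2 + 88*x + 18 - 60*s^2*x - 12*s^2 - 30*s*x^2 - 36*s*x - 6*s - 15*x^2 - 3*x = s^2*(-60*x - 24) + s*(-30*x^2 + 148*x + 64) - 10*x^2 + 56*x + 24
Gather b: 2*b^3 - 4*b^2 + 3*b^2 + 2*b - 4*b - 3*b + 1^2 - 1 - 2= 2*b^3 - b^2 - 5*b - 2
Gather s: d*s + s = s*(d + 1)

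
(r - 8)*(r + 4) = r^2 - 4*r - 32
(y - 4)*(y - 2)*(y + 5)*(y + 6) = y^4 + 5*y^3 - 28*y^2 - 92*y + 240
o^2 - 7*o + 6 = (o - 6)*(o - 1)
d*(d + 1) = d^2 + d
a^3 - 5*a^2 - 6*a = a*(a - 6)*(a + 1)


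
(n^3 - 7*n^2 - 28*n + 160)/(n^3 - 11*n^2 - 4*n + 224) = (n^2 + n - 20)/(n^2 - 3*n - 28)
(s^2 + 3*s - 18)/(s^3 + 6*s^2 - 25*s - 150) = (s - 3)/(s^2 - 25)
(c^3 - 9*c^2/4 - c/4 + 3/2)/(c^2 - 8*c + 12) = (4*c^2 - c - 3)/(4*(c - 6))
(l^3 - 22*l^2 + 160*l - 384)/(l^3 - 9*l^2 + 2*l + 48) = (l^2 - 14*l + 48)/(l^2 - l - 6)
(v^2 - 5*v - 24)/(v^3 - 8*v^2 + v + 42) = (v^2 - 5*v - 24)/(v^3 - 8*v^2 + v + 42)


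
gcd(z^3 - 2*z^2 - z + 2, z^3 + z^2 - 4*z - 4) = z^2 - z - 2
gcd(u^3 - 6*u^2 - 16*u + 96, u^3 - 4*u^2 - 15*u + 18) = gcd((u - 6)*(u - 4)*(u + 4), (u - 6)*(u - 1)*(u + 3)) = u - 6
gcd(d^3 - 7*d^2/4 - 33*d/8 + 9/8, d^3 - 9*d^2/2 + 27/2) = d^2 - 3*d/2 - 9/2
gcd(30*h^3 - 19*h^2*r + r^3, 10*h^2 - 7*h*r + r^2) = -2*h + r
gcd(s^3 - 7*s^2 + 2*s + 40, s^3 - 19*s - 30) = s^2 - 3*s - 10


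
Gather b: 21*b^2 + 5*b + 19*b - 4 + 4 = 21*b^2 + 24*b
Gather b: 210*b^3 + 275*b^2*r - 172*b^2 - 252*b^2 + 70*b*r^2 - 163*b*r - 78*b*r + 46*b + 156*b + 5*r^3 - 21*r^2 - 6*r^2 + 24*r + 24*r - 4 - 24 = 210*b^3 + b^2*(275*r - 424) + b*(70*r^2 - 241*r + 202) + 5*r^3 - 27*r^2 + 48*r - 28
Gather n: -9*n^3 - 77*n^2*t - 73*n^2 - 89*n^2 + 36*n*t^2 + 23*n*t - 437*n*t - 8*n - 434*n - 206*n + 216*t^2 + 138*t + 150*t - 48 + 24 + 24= -9*n^3 + n^2*(-77*t - 162) + n*(36*t^2 - 414*t - 648) + 216*t^2 + 288*t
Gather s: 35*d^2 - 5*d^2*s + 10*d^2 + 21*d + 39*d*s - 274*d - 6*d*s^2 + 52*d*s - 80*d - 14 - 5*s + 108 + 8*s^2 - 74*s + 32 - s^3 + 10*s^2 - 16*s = 45*d^2 - 333*d - s^3 + s^2*(18 - 6*d) + s*(-5*d^2 + 91*d - 95) + 126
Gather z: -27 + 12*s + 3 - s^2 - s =-s^2 + 11*s - 24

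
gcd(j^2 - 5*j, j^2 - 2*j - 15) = j - 5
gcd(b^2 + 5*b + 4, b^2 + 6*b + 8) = b + 4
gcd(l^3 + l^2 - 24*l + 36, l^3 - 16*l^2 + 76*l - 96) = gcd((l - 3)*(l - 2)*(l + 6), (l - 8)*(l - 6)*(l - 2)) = l - 2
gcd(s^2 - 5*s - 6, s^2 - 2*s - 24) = s - 6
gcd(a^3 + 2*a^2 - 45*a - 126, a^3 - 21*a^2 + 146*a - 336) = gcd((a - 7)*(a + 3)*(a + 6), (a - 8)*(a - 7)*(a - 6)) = a - 7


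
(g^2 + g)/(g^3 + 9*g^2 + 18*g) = (g + 1)/(g^2 + 9*g + 18)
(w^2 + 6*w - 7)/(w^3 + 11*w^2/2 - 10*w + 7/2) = 2/(2*w - 1)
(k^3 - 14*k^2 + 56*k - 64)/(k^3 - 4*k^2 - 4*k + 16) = (k - 8)/(k + 2)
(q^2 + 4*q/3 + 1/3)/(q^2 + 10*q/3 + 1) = (q + 1)/(q + 3)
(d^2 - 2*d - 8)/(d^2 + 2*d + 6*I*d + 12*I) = (d - 4)/(d + 6*I)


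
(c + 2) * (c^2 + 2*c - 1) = c^3 + 4*c^2 + 3*c - 2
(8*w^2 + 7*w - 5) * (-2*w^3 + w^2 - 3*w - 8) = -16*w^5 - 6*w^4 - 7*w^3 - 90*w^2 - 41*w + 40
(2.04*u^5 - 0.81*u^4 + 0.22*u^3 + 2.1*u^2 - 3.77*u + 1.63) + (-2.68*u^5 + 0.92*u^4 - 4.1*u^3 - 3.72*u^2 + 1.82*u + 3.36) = -0.64*u^5 + 0.11*u^4 - 3.88*u^3 - 1.62*u^2 - 1.95*u + 4.99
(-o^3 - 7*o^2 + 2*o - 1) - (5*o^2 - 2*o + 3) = -o^3 - 12*o^2 + 4*o - 4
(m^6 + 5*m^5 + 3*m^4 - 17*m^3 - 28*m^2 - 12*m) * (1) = m^6 + 5*m^5 + 3*m^4 - 17*m^3 - 28*m^2 - 12*m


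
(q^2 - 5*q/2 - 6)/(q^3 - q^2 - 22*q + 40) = (q + 3/2)/(q^2 + 3*q - 10)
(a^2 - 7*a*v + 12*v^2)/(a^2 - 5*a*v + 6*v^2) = (-a + 4*v)/(-a + 2*v)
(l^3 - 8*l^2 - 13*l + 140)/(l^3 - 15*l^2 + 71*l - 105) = (l + 4)/(l - 3)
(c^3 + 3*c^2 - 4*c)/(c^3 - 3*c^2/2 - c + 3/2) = 2*c*(c + 4)/(2*c^2 - c - 3)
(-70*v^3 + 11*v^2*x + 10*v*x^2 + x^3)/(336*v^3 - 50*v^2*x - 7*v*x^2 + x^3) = (-10*v^2 + 3*v*x + x^2)/(48*v^2 - 14*v*x + x^2)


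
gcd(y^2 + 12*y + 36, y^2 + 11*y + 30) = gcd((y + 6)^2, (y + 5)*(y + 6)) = y + 6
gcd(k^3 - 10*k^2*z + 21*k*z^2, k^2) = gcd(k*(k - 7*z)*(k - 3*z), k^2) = k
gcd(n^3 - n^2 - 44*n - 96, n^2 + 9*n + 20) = n + 4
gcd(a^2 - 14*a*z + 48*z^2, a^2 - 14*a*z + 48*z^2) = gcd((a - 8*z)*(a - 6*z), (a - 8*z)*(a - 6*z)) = a^2 - 14*a*z + 48*z^2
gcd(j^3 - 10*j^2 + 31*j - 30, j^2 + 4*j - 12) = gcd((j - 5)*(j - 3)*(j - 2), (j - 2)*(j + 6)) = j - 2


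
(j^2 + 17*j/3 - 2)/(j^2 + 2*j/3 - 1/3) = (j + 6)/(j + 1)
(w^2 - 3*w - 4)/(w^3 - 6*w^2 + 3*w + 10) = (w - 4)/(w^2 - 7*w + 10)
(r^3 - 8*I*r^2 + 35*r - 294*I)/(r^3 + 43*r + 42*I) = (r - 7*I)/(r + I)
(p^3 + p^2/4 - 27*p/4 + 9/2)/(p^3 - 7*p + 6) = (p - 3/4)/(p - 1)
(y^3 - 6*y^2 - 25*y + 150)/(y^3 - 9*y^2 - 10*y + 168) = (y^2 - 25)/(y^2 - 3*y - 28)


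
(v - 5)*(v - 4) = v^2 - 9*v + 20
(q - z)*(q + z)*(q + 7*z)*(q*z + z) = q^4*z + 7*q^3*z^2 + q^3*z - q^2*z^3 + 7*q^2*z^2 - 7*q*z^4 - q*z^3 - 7*z^4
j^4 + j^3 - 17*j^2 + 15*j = j*(j - 3)*(j - 1)*(j + 5)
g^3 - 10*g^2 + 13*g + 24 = (g - 8)*(g - 3)*(g + 1)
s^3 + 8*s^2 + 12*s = s*(s + 2)*(s + 6)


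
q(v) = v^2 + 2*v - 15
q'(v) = 2*v + 2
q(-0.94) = -16.00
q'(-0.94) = 0.12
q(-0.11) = -15.21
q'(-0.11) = 1.78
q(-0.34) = -15.56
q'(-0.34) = 1.32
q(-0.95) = -16.00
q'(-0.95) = 0.10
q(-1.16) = -15.97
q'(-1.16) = -0.32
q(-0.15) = -15.28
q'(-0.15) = 1.70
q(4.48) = 14.03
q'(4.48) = 10.96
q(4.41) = 13.27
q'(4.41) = 10.82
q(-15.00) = 180.00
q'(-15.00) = -28.00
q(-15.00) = 180.00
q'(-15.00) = -28.00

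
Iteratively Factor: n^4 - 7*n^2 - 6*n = (n - 3)*(n^3 + 3*n^2 + 2*n) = (n - 3)*(n + 2)*(n^2 + n) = n*(n - 3)*(n + 2)*(n + 1)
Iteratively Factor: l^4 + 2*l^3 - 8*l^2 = (l + 4)*(l^3 - 2*l^2) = (l - 2)*(l + 4)*(l^2) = l*(l - 2)*(l + 4)*(l)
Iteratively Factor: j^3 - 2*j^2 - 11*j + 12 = (j - 4)*(j^2 + 2*j - 3) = (j - 4)*(j + 3)*(j - 1)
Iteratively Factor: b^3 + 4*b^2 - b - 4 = (b + 1)*(b^2 + 3*b - 4) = (b - 1)*(b + 1)*(b + 4)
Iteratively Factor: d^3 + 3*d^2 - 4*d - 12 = (d - 2)*(d^2 + 5*d + 6) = (d - 2)*(d + 3)*(d + 2)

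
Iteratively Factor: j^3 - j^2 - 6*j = (j + 2)*(j^2 - 3*j) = (j - 3)*(j + 2)*(j)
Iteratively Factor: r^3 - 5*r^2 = (r)*(r^2 - 5*r) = r*(r - 5)*(r)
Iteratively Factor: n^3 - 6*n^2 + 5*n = (n - 1)*(n^2 - 5*n) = n*(n - 1)*(n - 5)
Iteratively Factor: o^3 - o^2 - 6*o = (o)*(o^2 - o - 6) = o*(o + 2)*(o - 3)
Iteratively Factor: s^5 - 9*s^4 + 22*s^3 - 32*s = (s - 4)*(s^4 - 5*s^3 + 2*s^2 + 8*s) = (s - 4)*(s - 2)*(s^3 - 3*s^2 - 4*s) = s*(s - 4)*(s - 2)*(s^2 - 3*s - 4) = s*(s - 4)^2*(s - 2)*(s + 1)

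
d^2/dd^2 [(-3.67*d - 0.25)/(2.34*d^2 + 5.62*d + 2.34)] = (-(3.67*d + 0.25)*(4.68*d + 5.62)*(9.36*d + 11.24) + (51.5268*d + 42.4208)*(2.34*d^2 + 5.62*d + 2.34))/(2.34*d^2 + 5.62*d + 2.34)^3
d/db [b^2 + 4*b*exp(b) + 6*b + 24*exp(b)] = 4*b*exp(b) + 2*b + 28*exp(b) + 6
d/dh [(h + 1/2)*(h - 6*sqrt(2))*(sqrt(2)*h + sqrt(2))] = 3*sqrt(2)*h^2 - 24*h + 3*sqrt(2)*h - 18 + sqrt(2)/2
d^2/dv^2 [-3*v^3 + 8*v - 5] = -18*v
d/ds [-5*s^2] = -10*s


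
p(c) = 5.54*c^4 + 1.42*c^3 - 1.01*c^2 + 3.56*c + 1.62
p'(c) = 22.16*c^3 + 4.26*c^2 - 2.02*c + 3.56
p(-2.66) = 235.63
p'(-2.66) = -378.00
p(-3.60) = 839.97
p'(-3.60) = -967.86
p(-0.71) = -0.52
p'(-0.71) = -0.79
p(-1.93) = 57.65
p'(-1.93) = -135.98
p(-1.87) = 49.89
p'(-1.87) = -122.67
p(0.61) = 4.51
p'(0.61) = 8.94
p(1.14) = 15.83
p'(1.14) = 39.62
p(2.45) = 224.77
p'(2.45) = 350.07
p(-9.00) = 35200.53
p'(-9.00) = -15787.84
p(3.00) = 490.29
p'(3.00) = 634.16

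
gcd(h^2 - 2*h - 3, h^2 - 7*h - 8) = h + 1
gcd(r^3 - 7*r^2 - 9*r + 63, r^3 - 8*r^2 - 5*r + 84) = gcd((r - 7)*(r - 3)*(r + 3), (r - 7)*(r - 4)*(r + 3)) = r^2 - 4*r - 21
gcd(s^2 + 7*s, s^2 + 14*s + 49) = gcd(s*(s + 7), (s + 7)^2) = s + 7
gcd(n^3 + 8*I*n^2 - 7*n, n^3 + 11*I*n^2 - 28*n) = n^2 + 7*I*n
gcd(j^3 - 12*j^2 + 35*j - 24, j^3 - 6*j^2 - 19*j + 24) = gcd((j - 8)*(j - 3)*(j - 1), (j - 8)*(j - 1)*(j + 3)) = j^2 - 9*j + 8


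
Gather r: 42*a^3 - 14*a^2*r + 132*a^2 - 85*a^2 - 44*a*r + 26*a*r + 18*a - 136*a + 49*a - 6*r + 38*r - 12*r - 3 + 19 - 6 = 42*a^3 + 47*a^2 - 69*a + r*(-14*a^2 - 18*a + 20) + 10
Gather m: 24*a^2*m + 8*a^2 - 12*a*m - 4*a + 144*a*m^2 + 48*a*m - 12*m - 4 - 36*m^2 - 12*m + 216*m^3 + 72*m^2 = 8*a^2 - 4*a + 216*m^3 + m^2*(144*a + 36) + m*(24*a^2 + 36*a - 24) - 4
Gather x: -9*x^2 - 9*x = -9*x^2 - 9*x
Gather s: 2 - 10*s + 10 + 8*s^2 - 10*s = 8*s^2 - 20*s + 12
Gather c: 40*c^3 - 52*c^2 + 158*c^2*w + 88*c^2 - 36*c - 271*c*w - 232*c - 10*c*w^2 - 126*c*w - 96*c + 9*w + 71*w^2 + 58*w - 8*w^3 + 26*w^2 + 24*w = 40*c^3 + c^2*(158*w + 36) + c*(-10*w^2 - 397*w - 364) - 8*w^3 + 97*w^2 + 91*w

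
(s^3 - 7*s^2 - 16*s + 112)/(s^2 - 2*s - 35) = (s^2 - 16)/(s + 5)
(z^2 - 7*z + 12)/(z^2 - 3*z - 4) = (z - 3)/(z + 1)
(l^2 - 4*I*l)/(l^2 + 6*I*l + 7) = l*(l - 4*I)/(l^2 + 6*I*l + 7)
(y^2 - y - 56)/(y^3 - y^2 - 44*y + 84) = (y - 8)/(y^2 - 8*y + 12)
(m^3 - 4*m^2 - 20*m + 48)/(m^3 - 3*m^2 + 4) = (m^2 - 2*m - 24)/(m^2 - m - 2)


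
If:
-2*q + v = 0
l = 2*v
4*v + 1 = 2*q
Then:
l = -2/3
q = -1/6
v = -1/3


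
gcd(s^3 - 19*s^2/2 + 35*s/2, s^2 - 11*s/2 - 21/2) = s - 7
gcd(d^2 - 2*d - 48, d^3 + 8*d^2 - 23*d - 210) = d + 6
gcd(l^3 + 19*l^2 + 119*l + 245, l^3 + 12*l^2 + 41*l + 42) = l + 7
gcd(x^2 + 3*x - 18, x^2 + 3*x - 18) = x^2 + 3*x - 18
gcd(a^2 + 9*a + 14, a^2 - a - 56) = a + 7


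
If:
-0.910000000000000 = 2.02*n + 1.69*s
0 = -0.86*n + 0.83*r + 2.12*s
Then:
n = -0.836633663366337*s - 0.450495049504951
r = -3.42109030180126*s - 0.466778003101515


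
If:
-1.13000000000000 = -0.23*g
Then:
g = 4.91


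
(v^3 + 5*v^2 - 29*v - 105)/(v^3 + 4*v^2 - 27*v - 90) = (v + 7)/(v + 6)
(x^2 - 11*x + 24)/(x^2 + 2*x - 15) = (x - 8)/(x + 5)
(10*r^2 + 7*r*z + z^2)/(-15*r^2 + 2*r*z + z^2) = (2*r + z)/(-3*r + z)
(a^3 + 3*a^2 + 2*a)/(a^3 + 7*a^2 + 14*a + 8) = a/(a + 4)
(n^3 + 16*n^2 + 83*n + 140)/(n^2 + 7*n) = n + 9 + 20/n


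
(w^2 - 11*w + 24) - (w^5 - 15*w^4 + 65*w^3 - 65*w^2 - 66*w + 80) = -w^5 + 15*w^4 - 65*w^3 + 66*w^2 + 55*w - 56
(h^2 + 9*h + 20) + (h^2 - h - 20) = 2*h^2 + 8*h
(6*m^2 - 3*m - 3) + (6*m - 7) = 6*m^2 + 3*m - 10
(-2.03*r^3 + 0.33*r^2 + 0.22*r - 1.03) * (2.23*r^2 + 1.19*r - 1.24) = -4.5269*r^5 - 1.6798*r^4 + 3.4005*r^3 - 2.4443*r^2 - 1.4985*r + 1.2772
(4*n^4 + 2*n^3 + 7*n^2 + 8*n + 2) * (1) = 4*n^4 + 2*n^3 + 7*n^2 + 8*n + 2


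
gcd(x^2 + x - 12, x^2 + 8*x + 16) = x + 4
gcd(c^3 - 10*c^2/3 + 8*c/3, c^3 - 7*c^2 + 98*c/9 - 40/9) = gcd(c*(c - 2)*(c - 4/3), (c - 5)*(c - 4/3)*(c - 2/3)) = c - 4/3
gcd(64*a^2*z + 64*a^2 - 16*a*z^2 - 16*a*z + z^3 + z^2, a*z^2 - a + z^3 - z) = z + 1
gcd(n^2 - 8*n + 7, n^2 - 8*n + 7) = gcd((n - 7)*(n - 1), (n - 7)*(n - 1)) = n^2 - 8*n + 7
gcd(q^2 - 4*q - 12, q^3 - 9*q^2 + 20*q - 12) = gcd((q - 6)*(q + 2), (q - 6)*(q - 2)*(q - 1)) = q - 6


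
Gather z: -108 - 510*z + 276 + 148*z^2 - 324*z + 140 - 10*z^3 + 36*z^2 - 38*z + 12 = -10*z^3 + 184*z^2 - 872*z + 320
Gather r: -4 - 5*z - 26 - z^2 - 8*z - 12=-z^2 - 13*z - 42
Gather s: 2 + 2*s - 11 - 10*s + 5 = -8*s - 4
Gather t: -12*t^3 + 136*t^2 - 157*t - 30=-12*t^3 + 136*t^2 - 157*t - 30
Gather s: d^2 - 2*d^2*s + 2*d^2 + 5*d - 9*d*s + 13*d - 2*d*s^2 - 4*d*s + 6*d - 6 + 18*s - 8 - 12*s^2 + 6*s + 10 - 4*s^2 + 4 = 3*d^2 + 24*d + s^2*(-2*d - 16) + s*(-2*d^2 - 13*d + 24)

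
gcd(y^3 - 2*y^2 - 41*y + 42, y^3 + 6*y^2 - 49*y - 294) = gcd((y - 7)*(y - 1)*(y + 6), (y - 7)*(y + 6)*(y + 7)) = y^2 - y - 42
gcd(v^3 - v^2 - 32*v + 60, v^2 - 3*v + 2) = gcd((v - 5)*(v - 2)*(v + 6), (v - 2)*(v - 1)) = v - 2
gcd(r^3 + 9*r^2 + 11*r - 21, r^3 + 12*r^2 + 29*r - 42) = r^2 + 6*r - 7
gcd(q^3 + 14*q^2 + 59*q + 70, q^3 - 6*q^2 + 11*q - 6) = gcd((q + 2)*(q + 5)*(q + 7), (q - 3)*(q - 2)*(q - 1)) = 1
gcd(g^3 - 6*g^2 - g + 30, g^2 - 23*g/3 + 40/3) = g - 5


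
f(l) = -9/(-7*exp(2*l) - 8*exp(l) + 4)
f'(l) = -9*(14*exp(2*l) + 8*exp(l))/(-7*exp(2*l) - 8*exp(l) + 4)^2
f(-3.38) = -2.42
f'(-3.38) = -0.19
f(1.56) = 0.05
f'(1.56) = -0.09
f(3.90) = 0.00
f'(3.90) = -0.00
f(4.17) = 0.00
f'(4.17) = -0.00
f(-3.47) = -2.40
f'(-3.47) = -0.17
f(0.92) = 0.15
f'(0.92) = -0.27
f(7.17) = 0.00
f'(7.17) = -0.00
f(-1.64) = -4.12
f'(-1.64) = -3.92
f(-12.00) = -2.25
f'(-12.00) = 0.00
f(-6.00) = -2.26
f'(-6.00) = -0.01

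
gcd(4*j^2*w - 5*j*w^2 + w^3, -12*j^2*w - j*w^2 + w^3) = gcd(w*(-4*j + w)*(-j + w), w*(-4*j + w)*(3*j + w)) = -4*j*w + w^2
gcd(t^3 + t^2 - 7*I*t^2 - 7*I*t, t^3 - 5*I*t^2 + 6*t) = t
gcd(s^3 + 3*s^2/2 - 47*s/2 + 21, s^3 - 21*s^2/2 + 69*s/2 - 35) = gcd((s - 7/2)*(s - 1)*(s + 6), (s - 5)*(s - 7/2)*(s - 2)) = s - 7/2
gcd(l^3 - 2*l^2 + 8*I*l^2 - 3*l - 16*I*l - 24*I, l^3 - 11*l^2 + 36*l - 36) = l - 3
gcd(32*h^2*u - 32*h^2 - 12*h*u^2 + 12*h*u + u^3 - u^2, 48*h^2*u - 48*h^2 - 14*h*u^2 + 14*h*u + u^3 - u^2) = -8*h*u + 8*h + u^2 - u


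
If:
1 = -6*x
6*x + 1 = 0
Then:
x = -1/6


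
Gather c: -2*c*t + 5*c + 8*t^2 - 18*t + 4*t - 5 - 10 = c*(5 - 2*t) + 8*t^2 - 14*t - 15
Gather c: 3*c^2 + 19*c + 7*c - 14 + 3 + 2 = 3*c^2 + 26*c - 9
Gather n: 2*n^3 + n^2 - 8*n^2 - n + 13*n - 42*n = 2*n^3 - 7*n^2 - 30*n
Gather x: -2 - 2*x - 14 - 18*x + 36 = 20 - 20*x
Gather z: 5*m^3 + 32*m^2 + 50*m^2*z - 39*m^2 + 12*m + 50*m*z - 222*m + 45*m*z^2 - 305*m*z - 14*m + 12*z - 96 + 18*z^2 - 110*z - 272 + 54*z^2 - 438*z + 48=5*m^3 - 7*m^2 - 224*m + z^2*(45*m + 72) + z*(50*m^2 - 255*m - 536) - 320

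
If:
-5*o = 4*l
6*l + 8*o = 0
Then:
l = 0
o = 0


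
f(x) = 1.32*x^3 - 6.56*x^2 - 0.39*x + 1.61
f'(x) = 3.96*x^2 - 13.12*x - 0.39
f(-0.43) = 0.46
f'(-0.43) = 5.98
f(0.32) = 0.86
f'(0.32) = -4.18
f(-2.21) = -43.82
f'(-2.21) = 47.95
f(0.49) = -0.00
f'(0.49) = -5.87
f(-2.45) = -56.22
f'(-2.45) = 55.52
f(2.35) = -18.40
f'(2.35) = -9.35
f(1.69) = -11.41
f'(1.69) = -11.25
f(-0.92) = -4.61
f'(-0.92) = 15.03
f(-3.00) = -91.90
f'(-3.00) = 74.61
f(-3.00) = -91.90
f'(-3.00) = 74.61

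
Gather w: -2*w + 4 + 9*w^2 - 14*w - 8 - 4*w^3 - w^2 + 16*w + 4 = -4*w^3 + 8*w^2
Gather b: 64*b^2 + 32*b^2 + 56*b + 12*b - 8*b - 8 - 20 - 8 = 96*b^2 + 60*b - 36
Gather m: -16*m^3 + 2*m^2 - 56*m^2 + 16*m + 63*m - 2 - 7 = -16*m^3 - 54*m^2 + 79*m - 9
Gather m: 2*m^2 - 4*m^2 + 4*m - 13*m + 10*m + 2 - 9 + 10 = -2*m^2 + m + 3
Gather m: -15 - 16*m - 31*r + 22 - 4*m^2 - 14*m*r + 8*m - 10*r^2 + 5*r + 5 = -4*m^2 + m*(-14*r - 8) - 10*r^2 - 26*r + 12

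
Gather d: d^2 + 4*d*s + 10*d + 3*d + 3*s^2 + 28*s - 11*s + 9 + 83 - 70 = d^2 + d*(4*s + 13) + 3*s^2 + 17*s + 22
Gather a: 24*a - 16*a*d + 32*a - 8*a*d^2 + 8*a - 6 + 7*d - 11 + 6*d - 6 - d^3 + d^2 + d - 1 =a*(-8*d^2 - 16*d + 64) - d^3 + d^2 + 14*d - 24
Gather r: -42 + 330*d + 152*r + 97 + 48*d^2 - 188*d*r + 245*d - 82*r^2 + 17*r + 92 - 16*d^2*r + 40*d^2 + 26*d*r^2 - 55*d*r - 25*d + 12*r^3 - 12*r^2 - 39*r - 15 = 88*d^2 + 550*d + 12*r^3 + r^2*(26*d - 94) + r*(-16*d^2 - 243*d + 130) + 132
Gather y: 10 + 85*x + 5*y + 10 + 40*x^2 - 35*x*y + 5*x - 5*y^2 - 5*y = 40*x^2 - 35*x*y + 90*x - 5*y^2 + 20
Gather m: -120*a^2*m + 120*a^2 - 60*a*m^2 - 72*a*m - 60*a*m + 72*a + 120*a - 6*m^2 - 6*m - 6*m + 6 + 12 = 120*a^2 + 192*a + m^2*(-60*a - 6) + m*(-120*a^2 - 132*a - 12) + 18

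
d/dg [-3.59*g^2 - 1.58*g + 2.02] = -7.18*g - 1.58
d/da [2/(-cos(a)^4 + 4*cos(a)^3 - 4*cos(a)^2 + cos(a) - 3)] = 2*(-11*cos(a) + 6*cos(2*a) - cos(3*a) + 7)*sin(a)/(cos(a)^4 - 4*cos(a)^3 + 4*cos(a)^2 - cos(a) + 3)^2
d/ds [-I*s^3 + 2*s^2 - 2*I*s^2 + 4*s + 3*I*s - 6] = -3*I*s^2 + 4*s*(1 - I) + 4 + 3*I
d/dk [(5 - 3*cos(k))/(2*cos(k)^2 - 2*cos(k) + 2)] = (3*sin(k)^2 + 10*cos(k) - 5)*sin(k)/(2*(sin(k)^2 + cos(k) - 2)^2)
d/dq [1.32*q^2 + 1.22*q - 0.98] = 2.64*q + 1.22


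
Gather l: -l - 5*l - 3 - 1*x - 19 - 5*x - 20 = -6*l - 6*x - 42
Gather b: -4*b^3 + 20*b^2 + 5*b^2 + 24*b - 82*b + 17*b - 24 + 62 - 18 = -4*b^3 + 25*b^2 - 41*b + 20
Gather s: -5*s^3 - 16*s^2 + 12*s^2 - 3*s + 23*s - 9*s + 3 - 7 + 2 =-5*s^3 - 4*s^2 + 11*s - 2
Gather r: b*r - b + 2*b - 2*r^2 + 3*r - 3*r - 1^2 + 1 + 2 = b*r + b - 2*r^2 + 2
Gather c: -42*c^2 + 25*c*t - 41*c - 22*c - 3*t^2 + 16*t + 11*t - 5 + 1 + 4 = -42*c^2 + c*(25*t - 63) - 3*t^2 + 27*t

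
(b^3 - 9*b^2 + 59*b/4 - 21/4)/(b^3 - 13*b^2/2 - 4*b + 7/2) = (b - 3/2)/(b + 1)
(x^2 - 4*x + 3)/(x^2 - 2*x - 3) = (x - 1)/(x + 1)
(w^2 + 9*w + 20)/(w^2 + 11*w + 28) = (w + 5)/(w + 7)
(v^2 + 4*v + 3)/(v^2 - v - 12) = (v + 1)/(v - 4)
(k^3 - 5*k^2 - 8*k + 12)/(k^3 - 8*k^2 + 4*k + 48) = (k - 1)/(k - 4)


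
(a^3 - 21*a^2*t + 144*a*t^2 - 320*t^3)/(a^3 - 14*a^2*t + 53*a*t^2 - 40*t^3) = (-a + 8*t)/(-a + t)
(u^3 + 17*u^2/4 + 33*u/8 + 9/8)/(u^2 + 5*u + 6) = (8*u^2 + 10*u + 3)/(8*(u + 2))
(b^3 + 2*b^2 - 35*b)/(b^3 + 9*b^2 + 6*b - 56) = b*(b - 5)/(b^2 + 2*b - 8)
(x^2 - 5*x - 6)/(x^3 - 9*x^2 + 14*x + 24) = 1/(x - 4)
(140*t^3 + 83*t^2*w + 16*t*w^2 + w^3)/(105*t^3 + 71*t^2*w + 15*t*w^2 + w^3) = (4*t + w)/(3*t + w)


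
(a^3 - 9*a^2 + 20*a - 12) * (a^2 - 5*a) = a^5 - 14*a^4 + 65*a^3 - 112*a^2 + 60*a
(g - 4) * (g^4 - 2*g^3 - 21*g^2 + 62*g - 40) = g^5 - 6*g^4 - 13*g^3 + 146*g^2 - 288*g + 160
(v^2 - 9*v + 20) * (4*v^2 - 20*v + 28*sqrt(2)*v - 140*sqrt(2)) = 4*v^4 - 56*v^3 + 28*sqrt(2)*v^3 - 392*sqrt(2)*v^2 + 260*v^2 - 400*v + 1820*sqrt(2)*v - 2800*sqrt(2)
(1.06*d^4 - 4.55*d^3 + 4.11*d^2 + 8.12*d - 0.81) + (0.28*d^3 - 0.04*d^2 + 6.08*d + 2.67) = 1.06*d^4 - 4.27*d^3 + 4.07*d^2 + 14.2*d + 1.86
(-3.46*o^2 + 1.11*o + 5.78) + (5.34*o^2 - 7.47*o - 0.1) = 1.88*o^2 - 6.36*o + 5.68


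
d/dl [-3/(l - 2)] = 3/(l - 2)^2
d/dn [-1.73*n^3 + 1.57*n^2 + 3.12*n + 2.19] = -5.19*n^2 + 3.14*n + 3.12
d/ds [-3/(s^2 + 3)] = 6*s/(s^2 + 3)^2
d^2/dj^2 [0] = 0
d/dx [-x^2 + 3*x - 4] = 3 - 2*x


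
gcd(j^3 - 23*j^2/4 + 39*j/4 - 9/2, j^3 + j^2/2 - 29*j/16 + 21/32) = j - 3/4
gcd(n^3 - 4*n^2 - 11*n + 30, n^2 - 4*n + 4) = n - 2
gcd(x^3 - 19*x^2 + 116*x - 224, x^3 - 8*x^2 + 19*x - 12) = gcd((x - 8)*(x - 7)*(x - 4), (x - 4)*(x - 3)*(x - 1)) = x - 4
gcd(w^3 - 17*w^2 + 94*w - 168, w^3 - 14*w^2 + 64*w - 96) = w^2 - 10*w + 24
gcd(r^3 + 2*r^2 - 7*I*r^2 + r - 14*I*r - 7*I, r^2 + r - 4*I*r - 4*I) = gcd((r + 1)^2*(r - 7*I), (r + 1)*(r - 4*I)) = r + 1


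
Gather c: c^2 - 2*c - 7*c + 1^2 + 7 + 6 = c^2 - 9*c + 14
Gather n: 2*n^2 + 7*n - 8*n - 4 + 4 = 2*n^2 - n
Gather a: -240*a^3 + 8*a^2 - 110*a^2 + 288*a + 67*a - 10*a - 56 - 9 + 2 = -240*a^3 - 102*a^2 + 345*a - 63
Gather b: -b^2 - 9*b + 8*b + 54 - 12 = -b^2 - b + 42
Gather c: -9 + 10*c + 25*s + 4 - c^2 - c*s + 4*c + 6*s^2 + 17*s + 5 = -c^2 + c*(14 - s) + 6*s^2 + 42*s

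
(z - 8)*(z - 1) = z^2 - 9*z + 8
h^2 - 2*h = h*(h - 2)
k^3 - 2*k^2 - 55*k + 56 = (k - 8)*(k - 1)*(k + 7)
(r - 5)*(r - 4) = r^2 - 9*r + 20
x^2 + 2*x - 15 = (x - 3)*(x + 5)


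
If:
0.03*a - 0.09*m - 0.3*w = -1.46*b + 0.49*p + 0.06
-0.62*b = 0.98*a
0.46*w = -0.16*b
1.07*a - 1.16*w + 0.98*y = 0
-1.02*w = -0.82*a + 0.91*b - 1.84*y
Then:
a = 0.00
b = 0.00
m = -5.44444444444444*p - 0.666666666666667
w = 0.00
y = 0.00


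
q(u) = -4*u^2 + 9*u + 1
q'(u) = 9 - 8*u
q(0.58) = 4.87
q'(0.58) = 4.36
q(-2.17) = -37.37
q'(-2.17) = 26.36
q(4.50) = -39.50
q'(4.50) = -27.00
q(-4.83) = -135.79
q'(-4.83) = 47.64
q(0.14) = 2.18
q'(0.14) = 7.88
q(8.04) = -185.21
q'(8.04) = -55.32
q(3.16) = -10.50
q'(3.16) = -16.28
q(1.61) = 5.12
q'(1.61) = -3.88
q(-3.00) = -62.00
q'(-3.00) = 33.00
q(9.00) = -242.00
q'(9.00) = -63.00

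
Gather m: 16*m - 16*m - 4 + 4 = 0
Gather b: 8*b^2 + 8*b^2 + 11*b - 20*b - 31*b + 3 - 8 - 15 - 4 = 16*b^2 - 40*b - 24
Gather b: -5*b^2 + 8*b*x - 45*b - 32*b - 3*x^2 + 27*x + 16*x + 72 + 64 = -5*b^2 + b*(8*x - 77) - 3*x^2 + 43*x + 136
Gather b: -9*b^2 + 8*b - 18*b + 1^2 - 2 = -9*b^2 - 10*b - 1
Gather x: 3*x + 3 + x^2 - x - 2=x^2 + 2*x + 1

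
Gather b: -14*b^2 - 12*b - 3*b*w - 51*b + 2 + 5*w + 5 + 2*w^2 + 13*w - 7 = -14*b^2 + b*(-3*w - 63) + 2*w^2 + 18*w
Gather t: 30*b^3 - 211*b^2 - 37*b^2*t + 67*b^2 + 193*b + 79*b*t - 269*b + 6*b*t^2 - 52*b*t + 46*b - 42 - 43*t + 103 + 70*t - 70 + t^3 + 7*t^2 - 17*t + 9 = 30*b^3 - 144*b^2 - 30*b + t^3 + t^2*(6*b + 7) + t*(-37*b^2 + 27*b + 10)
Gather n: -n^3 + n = -n^3 + n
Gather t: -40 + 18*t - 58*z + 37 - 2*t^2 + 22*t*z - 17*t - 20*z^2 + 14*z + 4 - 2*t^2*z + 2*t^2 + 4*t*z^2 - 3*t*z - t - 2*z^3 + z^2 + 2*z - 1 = -2*t^2*z + t*(4*z^2 + 19*z) - 2*z^3 - 19*z^2 - 42*z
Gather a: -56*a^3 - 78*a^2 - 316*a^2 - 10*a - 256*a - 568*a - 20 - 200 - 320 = -56*a^3 - 394*a^2 - 834*a - 540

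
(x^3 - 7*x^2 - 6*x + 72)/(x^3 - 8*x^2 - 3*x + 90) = (x - 4)/(x - 5)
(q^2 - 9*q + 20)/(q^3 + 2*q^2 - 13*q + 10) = (q^2 - 9*q + 20)/(q^3 + 2*q^2 - 13*q + 10)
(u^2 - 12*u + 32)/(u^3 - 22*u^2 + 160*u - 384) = (u - 4)/(u^2 - 14*u + 48)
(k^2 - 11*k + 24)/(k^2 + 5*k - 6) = (k^2 - 11*k + 24)/(k^2 + 5*k - 6)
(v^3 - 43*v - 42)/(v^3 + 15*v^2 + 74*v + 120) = (v^2 - 6*v - 7)/(v^2 + 9*v + 20)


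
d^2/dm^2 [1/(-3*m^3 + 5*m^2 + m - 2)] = 2*((9*m - 5)*(3*m^3 - 5*m^2 - m + 2) - (-9*m^2 + 10*m + 1)^2)/(3*m^3 - 5*m^2 - m + 2)^3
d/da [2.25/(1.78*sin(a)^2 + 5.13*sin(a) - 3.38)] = -(8.01*sin(a) + 11.5425)*cos(a)/(1.78*sin(a)^2 + 5.13*sin(a) - 3.38)^2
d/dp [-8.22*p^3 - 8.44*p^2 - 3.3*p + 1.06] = -24.66*p^2 - 16.88*p - 3.3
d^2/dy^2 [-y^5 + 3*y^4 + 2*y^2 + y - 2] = -20*y^3 + 36*y^2 + 4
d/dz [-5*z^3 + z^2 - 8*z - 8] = -15*z^2 + 2*z - 8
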